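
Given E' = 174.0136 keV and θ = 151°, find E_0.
481.2000 keV

Convert final energy to wavelength (hc ≈ 1239.842 keV·pm):
λ' = hc/E' = 1239.842 / 174.0136 = 7.1250 pm

Calculate the Compton shift:
Δλ = λ_C(1 - cos(151°))
Δλ = 2.4263 × (1 - cos(151°))
Δλ = 4.5484 pm

Initial wavelength:
λ = λ' - Δλ = 7.1250 - 4.5484 = 2.5766 pm

Initial energy:
E = hc/λ = 1239.842 / 2.5766 = 481.2000 keV

(Intermediate values are shown rounded; full precision is carried through to the final answer.)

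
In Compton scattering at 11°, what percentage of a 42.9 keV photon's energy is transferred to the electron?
0.0015 (or 0.15%)

Calculate initial and final photon energies:

Initial: E₀ = 42.9 keV → λ₀ = 28.9007 pm
Compton shift: Δλ = 0.0446 pm
Final wavelength: λ' = 28.9453 pm
Final energy: E' = 42.8339 keV

Fractional energy loss:
(E₀ - E')/E₀ = (42.9000 - 42.8339)/42.9000
= 0.0661/42.9000
= 0.0015
= 0.15%

(Intermediate values are shown rounded; full precision is carried through to the final answer.)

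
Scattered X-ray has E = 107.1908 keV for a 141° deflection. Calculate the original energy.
170.9001 keV

Convert final energy to wavelength (hc ≈ 1239.842 keV·pm):
λ' = hc/E' = 1239.842 / 107.1908 = 11.5667 pm

Calculate the Compton shift:
Δλ = λ_C(1 - cos(141°))
Δλ = 2.4263 × (1 - cos(141°))
Δλ = 4.3119 pm

Initial wavelength:
λ = λ' - Δλ = 11.5667 - 4.3119 = 7.2548 pm

Initial energy:
E = hc/λ = 1239.842 / 7.2548 = 170.9001 keV

(Intermediate values are shown rounded; full precision is carried through to the final answer.)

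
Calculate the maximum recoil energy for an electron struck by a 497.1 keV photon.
328.3399 keV

Maximum energy transfer occurs at θ = 180° (backscattering).

Initial photon: E₀ = 497.1 keV → λ₀ = 2.4942 pm

Maximum Compton shift (at 180°):
Δλ_max = 2λ_C = 2 × 2.4263 = 4.8526 pm

Final wavelength:
λ' = 2.4942 + 4.8526 = 7.3468 pm

Minimum photon energy (maximum energy to electron):
E'_min = hc/λ' = 168.7601 keV

Maximum electron kinetic energy:
K_max = E₀ - E'_min = 497.1000 - 168.7601 = 328.3399 keV

(Intermediate values are shown rounded; full precision is carried through to the final answer.)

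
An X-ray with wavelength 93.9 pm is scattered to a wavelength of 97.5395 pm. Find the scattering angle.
120.00°

First find the wavelength shift:
Δλ = λ' - λ = 97.5395 - 93.9 = 3.6395 pm

Using Δλ = λ_C(1 - cos θ), with λ_C = h/(m_e·c) ≈ 2.42631024 pm:
cos θ = 1 - Δλ/λ_C
cos θ = 1 - 3.6395/2.42631024
cos θ = -0.500014

θ = arccos(-0.500014)
θ = 120.00°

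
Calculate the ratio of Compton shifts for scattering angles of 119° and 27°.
119° produces the larger shift by a factor of 13.623

Calculate both shifts using Δλ = λ_C(1 - cos θ):

For θ₁ = 27°:
Δλ₁ = 2.4263 × (1 - cos(27°))
Δλ₁ = 2.4263 × 0.1090
Δλ₁ = 0.2645 pm

For θ₂ = 119°:
Δλ₂ = 2.4263 × (1 - cos(119°))
Δλ₂ = 2.4263 × 1.4848
Δλ₂ = 3.6026 pm

The 119° angle produces the larger shift.
Ratio: 3.6026/0.2645 = 13.623

(Intermediate values are shown rounded; full precision is carried through to the final answer.)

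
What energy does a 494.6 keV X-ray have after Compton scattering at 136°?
185.6493 keV

First convert energy to wavelength:
λ = hc/E, with hc ≈ 1239.842 keV·pm (i.e. 1239.842 eV·nm)

For E = 494.6 keV = 494600 eV:
λ = 1239.842 keV·pm / 494.6 keV
λ = 2.5068 pm

Calculate the Compton shift:
Δλ = λ_C(1 - cos(136°)) = 2.4263 × 1.7193
Δλ = 4.1717 pm

Final wavelength:
λ' = 2.5068 + 4.1717 = 6.6784 pm

Final energy:
E' = hc/λ' = 1239.842 / 6.6784 = 185.6493 keV

(Intermediate values are shown rounded; full precision is carried through to the final answer.)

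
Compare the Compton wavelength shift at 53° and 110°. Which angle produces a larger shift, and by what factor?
110° produces the larger shift by a factor of 3.370

Calculate both shifts using Δλ = λ_C(1 - cos θ):

For θ₁ = 53°:
Δλ₁ = 2.4263 × (1 - cos(53°))
Δλ₁ = 2.4263 × 0.3982
Δλ₁ = 0.9661 pm

For θ₂ = 110°:
Δλ₂ = 2.4263 × (1 - cos(110°))
Δλ₂ = 2.4263 × 1.3420
Δλ₂ = 3.2562 pm

The 110° angle produces the larger shift.
Ratio: 3.2562/0.9661 = 3.370

(Intermediate values are shown rounded; full precision is carried through to the final answer.)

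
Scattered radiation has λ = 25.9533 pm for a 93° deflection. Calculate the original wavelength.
23.4000 pm

From λ' = λ + Δλ, we have λ = λ' - Δλ

First calculate the Compton shift:
Δλ = λ_C(1 - cos θ)
Δλ = 2.4263 × (1 - cos(93°))
Δλ = 2.4263 × 1.0523
Δλ = 2.5533 pm

Initial wavelength:
λ = λ' - Δλ
λ = 25.9533 - 2.5533
λ = 23.4000 pm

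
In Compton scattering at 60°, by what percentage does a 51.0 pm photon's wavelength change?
2.3787%

Calculate the Compton shift:
Δλ = λ_C(1 - cos(60°))
Δλ = 2.4263 × (1 - cos(60°))
Δλ = 2.4263 × 0.5000
Δλ = 1.2132 pm

Percentage change:
(Δλ/λ₀) × 100 = (1.2132/51.0) × 100
= 2.3787%

(Intermediate values are shown rounded; full precision is carried through to the final answer.)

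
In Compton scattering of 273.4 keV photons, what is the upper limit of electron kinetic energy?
141.3266 keV

Maximum energy transfer occurs at θ = 180° (backscattering).

Initial photon: E₀ = 273.4 keV → λ₀ = 4.5349 pm

Maximum Compton shift (at 180°):
Δλ_max = 2λ_C = 2 × 2.4263 = 4.8526 pm

Final wavelength:
λ' = 4.5349 + 4.8526 = 9.3875 pm

Minimum photon energy (maximum energy to electron):
E'_min = hc/λ' = 132.0734 keV

Maximum electron kinetic energy:
K_max = E₀ - E'_min = 273.4000 - 132.0734 = 141.3266 keV

(Intermediate values are shown rounded; full precision is carried through to the final answer.)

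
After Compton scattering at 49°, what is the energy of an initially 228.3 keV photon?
197.8914 keV

First convert energy to wavelength:
λ = hc/E, with hc ≈ 1239.842 keV·pm (i.e. 1239.842 eV·nm)

For E = 228.3 keV = 228300 eV:
λ = 1239.842 keV·pm / 228.3 keV
λ = 5.4308 pm

Calculate the Compton shift:
Δλ = λ_C(1 - cos(49°)) = 2.4263 × 0.3439
Δλ = 0.8345 pm

Final wavelength:
λ' = 5.4308 + 0.8345 = 6.2653 pm

Final energy:
E' = hc/λ' = 1239.842 / 6.2653 = 197.8914 keV

(Intermediate values are shown rounded; full precision is carried through to the final answer.)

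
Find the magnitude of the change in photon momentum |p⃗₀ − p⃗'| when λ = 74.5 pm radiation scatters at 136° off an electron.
1.6057e-23 kg·m/s

Photon momentum magnitude is p = h/λ.

Initial momentum:
p₀ = h/λ = 6.6261e-34/7.4500e-11 = 8.8941e-24 kg·m/s

After scattering:
λ' = λ + Δλ = 74.5 + 4.1717 = 78.6717 pm
p' = h/λ' = 6.6261e-34/7.8672e-11 = 8.4224e-24 kg·m/s

Momentum is a vector; the scattered photon's direction makes angle θ = 136° with the incident direction. The magnitude of the vector change Δp⃗ = p⃗₀ − p⃗' is found from the law of cosines:
|Δp⃗|² = p₀² + p'² − 2p₀p'cos θ
|Δp⃗|² = (8.8941e-24)² + (8.4224e-24)² − 2·8.8941e-24·8.4224e-24·cos(136°)
|Δp⃗| = 1.6057e-23 kg·m/s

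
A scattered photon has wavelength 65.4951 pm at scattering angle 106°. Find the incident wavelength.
62.4000 pm

From λ' = λ + Δλ, we have λ = λ' - Δλ

First calculate the Compton shift:
Δλ = λ_C(1 - cos θ)
Δλ = 2.4263 × (1 - cos(106°))
Δλ = 2.4263 × 1.2756
Δλ = 3.0951 pm

Initial wavelength:
λ = λ' - Δλ
λ = 65.4951 - 3.0951
λ = 62.4000 pm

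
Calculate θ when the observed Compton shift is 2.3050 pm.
87.13°

From the Compton formula Δλ = λ_C(1 - cos θ), we can solve for θ:

cos θ = 1 - Δλ/λ_C

Given:
- Δλ = 2.3050 pm
- λ_C = h/(m_e·c) ≈ 2.42631024 pm

cos θ = 1 - 2.3050/2.42631024
cos θ = 1 - 0.950002
cos θ = 0.049998

θ = arccos(0.049998)
θ = 87.13°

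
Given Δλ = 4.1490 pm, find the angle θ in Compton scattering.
135.24°

From the Compton formula Δλ = λ_C(1 - cos θ), we can solve for θ:

cos θ = 1 - Δλ/λ_C

Given:
- Δλ = 4.1490 pm
- λ_C = h/(m_e·c) ≈ 2.42631024 pm

cos θ = 1 - 4.1490/2.42631024
cos θ = 1 - 1.710004
cos θ = -0.710004

θ = arccos(-0.710004)
θ = 135.24°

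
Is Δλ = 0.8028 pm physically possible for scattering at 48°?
Yes, consistent

Calculate the expected shift for θ = 48°:

Δλ_expected = λ_C(1 - cos(48°))
Δλ_expected = 2.4263 × (1 - cos(48°))
Δλ_expected = 2.4263 × 0.3309
Δλ_expected = 0.8028 pm

Given shift: 0.8028 pm
Expected shift: 0.8028 pm
Difference: 0.0000 pm

The values match. This is consistent with Compton scattering at the stated angle.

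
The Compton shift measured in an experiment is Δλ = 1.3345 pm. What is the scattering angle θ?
63.26°

From the Compton formula Δλ = λ_C(1 - cos θ), we can solve for θ:

cos θ = 1 - Δλ/λ_C

Given:
- Δλ = 1.3345 pm
- λ_C = h/(m_e·c) ≈ 2.42631024 pm

cos θ = 1 - 1.3345/2.42631024
cos θ = 1 - 0.550012
cos θ = 0.449988

θ = arccos(0.449988)
θ = 63.26°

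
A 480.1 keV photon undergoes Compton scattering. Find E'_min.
166.7556 keV (at θ = 180°)

The scattered photon has minimum energy when its wavelength is maximum, i.e., when the Compton shift Δλ = λ_C(1 − cos θ) is maximum. This occurs at θ = 180° (backscattering), giving Δλ_max = 2λ_C = 4.8526 pm.

Initial wavelength: λ₀ = hc/E₀ = 2.5825 pm
Maximum final wavelength: λ'_max = λ₀ + 2λ_C = 2.5825 + 4.8526 = 7.4351 pm
Minimum final energy: E'_min = hc/λ'_max = 166.7556 keV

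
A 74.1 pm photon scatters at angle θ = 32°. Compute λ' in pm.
74.4687 pm

Using the Compton scattering formula:
λ' = λ + Δλ = λ + λ_C(1 - cos θ)

Given:
- Initial wavelength λ = 74.1 pm
- Scattering angle θ = 32°
- Compton wavelength λ_C ≈ 2.4263 pm

Calculate the shift:
Δλ = 2.4263 × (1 - cos(32°))
Δλ = 2.4263 × 0.1520
Δλ = 0.3687 pm

Final wavelength:
λ' = 74.1 + 0.3687 = 74.4687 pm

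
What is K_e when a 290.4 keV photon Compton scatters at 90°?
105.2312 keV

By energy conservation: K_e = E_initial - E_final

First find the scattered photon energy:
Initial wavelength: λ = hc/E = 4.2694 pm
Compton shift: Δλ = λ_C(1 - cos(90°)) = 2.4263 pm
Final wavelength: λ' = 4.2694 + 2.4263 = 6.6957 pm
Final photon energy: E' = hc/λ' = 185.1688 keV

Electron kinetic energy:
K_e = E - E' = 290.4000 - 185.1688 = 105.2312 keV

(Intermediate values are shown rounded; full precision is carried through to the final answer.)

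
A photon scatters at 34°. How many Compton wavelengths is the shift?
0.1710 λ_C

The Compton shift formula is:
Δλ = λ_C(1 - cos θ)

Dividing both sides by λ_C:
Δλ/λ_C = 1 - cos θ

For θ = 34°:
Δλ/λ_C = 1 - cos(34°)
Δλ/λ_C = 1 - 0.8290
Δλ/λ_C = 0.1710

This means the shift is 0.1710 × λ_C = 0.4148 pm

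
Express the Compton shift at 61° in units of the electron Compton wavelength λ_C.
0.5152 λ_C

The Compton shift formula is:
Δλ = λ_C(1 - cos θ)

Dividing both sides by λ_C:
Δλ/λ_C = 1 - cos θ

For θ = 61°:
Δλ/λ_C = 1 - cos(61°)
Δλ/λ_C = 1 - 0.4848
Δλ/λ_C = 0.5152

This means the shift is 0.5152 × λ_C = 1.2500 pm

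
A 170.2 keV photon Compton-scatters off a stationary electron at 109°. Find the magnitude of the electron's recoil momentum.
1.2646e-22 kg·m/s

The electron is initially at rest, so by conservation of momentum:
p⃗_e = p⃗₀ − p⃗'  (incident photon momentum minus scattered photon momentum)

Photon momentum magnitudes (p = h/λ = E/c):
λ₀ = hc/E₀ = 7.2846 pm → p₀ = h/λ₀ = 9.0960e-23 kg·m/s
Δλ = λ_C(1 − cos 109°) = 3.2162 pm
λ' = 10.5009 pm → p' = h/λ' = 6.3100e-23 kg·m/s

The scattered photon makes angle θ = 109° with the incident direction, so by the law of cosines:
|p⃗_e|² = p₀² + p'² − 2p₀p'cos θ
|p⃗_e|² = (9.0960e-23)² + (6.3100e-23)² − 2·9.0960e-23·6.3100e-23·cos(109°)
|p⃗_e| = 1.2646e-22 kg·m/s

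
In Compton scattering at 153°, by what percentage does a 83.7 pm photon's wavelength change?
5.4817%

Calculate the Compton shift:
Δλ = λ_C(1 - cos(153°))
Δλ = 2.4263 × (1 - cos(153°))
Δλ = 2.4263 × 1.8910
Δλ = 4.5882 pm

Percentage change:
(Δλ/λ₀) × 100 = (4.5882/83.7) × 100
= 5.4817%

(Intermediate values are shown rounded; full precision is carried through to the final answer.)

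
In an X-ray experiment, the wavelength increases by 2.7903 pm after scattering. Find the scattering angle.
98.63°

From the Compton formula Δλ = λ_C(1 - cos θ), we can solve for θ:

cos θ = 1 - Δλ/λ_C

Given:
- Δλ = 2.7903 pm
- λ_C = h/(m_e·c) ≈ 2.42631024 pm

cos θ = 1 - 2.7903/2.42631024
cos θ = 1 - 1.150018
cos θ = -0.150018

θ = arccos(-0.150018)
θ = 98.63°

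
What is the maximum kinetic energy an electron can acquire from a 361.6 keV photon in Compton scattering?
211.8857 keV

Maximum energy transfer occurs at θ = 180° (backscattering).

Initial photon: E₀ = 361.6 keV → λ₀ = 3.4288 pm

Maximum Compton shift (at 180°):
Δλ_max = 2λ_C = 2 × 2.4263 = 4.8526 pm

Final wavelength:
λ' = 3.4288 + 4.8526 = 8.2814 pm

Minimum photon energy (maximum energy to electron):
E'_min = hc/λ' = 149.7143 keV

Maximum electron kinetic energy:
K_max = E₀ - E'_min = 361.6000 - 149.7143 = 211.8857 keV

(Intermediate values are shown rounded; full precision is carried through to the final answer.)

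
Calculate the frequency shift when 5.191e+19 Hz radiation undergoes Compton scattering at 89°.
1.517e+19 Hz (decrease)

Convert frequency to wavelength (c = 299792458 m/s):
λ₀ = c/f₀ = 299792458/5.191e+19 = 5.7752352e-12 m = 5.7752 pm

Calculate Compton shift:
Δλ = λ_C(1 - cos(89°)) = 2.3840 pm

Final wavelength:
λ' = λ₀ + Δλ = 5.7752 + 2.3840 = 8.1592 pm

Final frequency:
f' = c/λ' = 299792458/8.1592005e-12 = 3.6742872e+19 Hz

Frequency shift (decrease):
Δf = f₀ - f' = 5.191e+19 - 3.6742872e+19 = 1.517e+19 Hz

(Intermediate values are shown rounded; full precision is carried through to the final answer.)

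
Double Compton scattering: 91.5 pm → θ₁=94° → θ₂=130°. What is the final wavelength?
98.0815 pm

Apply Compton shift twice:

First scattering at θ₁ = 94°:
Δλ₁ = λ_C(1 - cos(94°))
Δλ₁ = 2.4263 × 1.0698
Δλ₁ = 2.5956 pm

After first scattering:
λ₁ = 91.5 + 2.5956 = 94.0956 pm

Second scattering at θ₂ = 130°:
Δλ₂ = λ_C(1 - cos(130°))
Δλ₂ = 2.4263 × 1.6428
Δλ₂ = 3.9859 pm

Final wavelength:
λ₂ = 94.0956 + 3.9859 = 98.0815 pm

Total shift: Δλ_total = 2.5956 + 3.9859 = 6.5815 pm

(Intermediate values are shown rounded; full precision is carried through to the final answer.)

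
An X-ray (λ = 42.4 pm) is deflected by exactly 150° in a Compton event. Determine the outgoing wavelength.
46.9276 pm

Using the Compton formula: λ' = λ + λ_C(1 − cos θ)

For θ = 150°, cos θ = -√3/2 (exact) ≈ -0.8660, so:
1 − cos 150° = 1 − (-√3/2) ≈ 1.8660

Δλ = λ_C × 1.8660 = 2.4263 × 1.8660 = 4.5276 pm

λ' = 42.4 + 4.5276 = 46.9276 pm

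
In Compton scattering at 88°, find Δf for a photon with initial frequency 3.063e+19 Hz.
5.913e+18 Hz (decrease)

Convert frequency to wavelength (c = 299792458 m/s):
λ₀ = c/f₀ = 299792458/3.063e+19 = 9.7875435e-12 m = 9.7875 pm

Calculate Compton shift:
Δλ = λ_C(1 - cos(88°)) = 2.3416 pm

Final wavelength:
λ' = λ₀ + Δλ = 9.7875 + 2.3416 = 12.1292 pm

Final frequency:
f' = c/λ' = 299792458/1.2129177e-11 = 2.4716637e+19 Hz

Frequency shift (decrease):
Δf = f₀ - f' = 3.063e+19 - 2.4716637e+19 = 5.913e+18 Hz

(Intermediate values are shown rounded; full precision is carried through to the final answer.)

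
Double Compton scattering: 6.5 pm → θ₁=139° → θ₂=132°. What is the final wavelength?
14.8073 pm

Apply Compton shift twice:

First scattering at θ₁ = 139°:
Δλ₁ = λ_C(1 - cos(139°))
Δλ₁ = 2.4263 × 1.7547
Δλ₁ = 4.2575 pm

After first scattering:
λ₁ = 6.5 + 4.2575 = 10.7575 pm

Second scattering at θ₂ = 132°:
Δλ₂ = λ_C(1 - cos(132°))
Δλ₂ = 2.4263 × 1.6691
Δλ₂ = 4.0498 pm

Final wavelength:
λ₂ = 10.7575 + 4.0498 = 14.8073 pm

Total shift: Δλ_total = 4.2575 + 4.0498 = 8.3073 pm

(Intermediate values are shown rounded; full precision is carried through to the final answer.)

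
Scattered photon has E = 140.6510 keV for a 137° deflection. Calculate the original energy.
268.7001 keV

Convert final energy to wavelength (hc ≈ 1239.842 keV·pm):
λ' = hc/E' = 1239.842 / 140.6510 = 8.8150 pm

Calculate the Compton shift:
Δλ = λ_C(1 - cos(137°))
Δλ = 2.4263 × (1 - cos(137°))
Δλ = 4.2008 pm

Initial wavelength:
λ = λ' - Δλ = 8.8150 - 4.2008 = 4.6142 pm

Initial energy:
E = hc/λ = 1239.842 / 4.6142 = 268.7001 keV

(Intermediate values are shown rounded; full precision is carried through to the final answer.)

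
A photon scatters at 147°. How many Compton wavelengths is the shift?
1.8387 λ_C

The Compton shift formula is:
Δλ = λ_C(1 - cos θ)

Dividing both sides by λ_C:
Δλ/λ_C = 1 - cos θ

For θ = 147°:
Δλ/λ_C = 1 - cos(147°)
Δλ/λ_C = 1 - -0.8387
Δλ/λ_C = 1.8387

This means the shift is 1.8387 × λ_C = 4.4612 pm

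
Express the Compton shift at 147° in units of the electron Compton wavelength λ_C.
1.8387 λ_C

The Compton shift formula is:
Δλ = λ_C(1 - cos θ)

Dividing both sides by λ_C:
Δλ/λ_C = 1 - cos θ

For θ = 147°:
Δλ/λ_C = 1 - cos(147°)
Δλ/λ_C = 1 - -0.8387
Δλ/λ_C = 1.8387

This means the shift is 1.8387 × λ_C = 4.4612 pm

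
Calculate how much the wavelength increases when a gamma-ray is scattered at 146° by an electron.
4.4378 pm

Using the Compton scattering formula:
Δλ = λ_C(1 - cos θ)

where λ_C = h/(m_e·c) ≈ 2.4263 pm is the Compton wavelength of an electron.

For θ = 146°:
cos(146°) = -0.8290
1 - cos(146°) = 1.8290

Δλ = 2.4263 × 1.8290
Δλ = 4.4378 pm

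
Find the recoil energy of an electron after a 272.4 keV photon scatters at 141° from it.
132.5176 keV

By energy conservation: K_e = E_initial - E_final

First find the scattered photon energy:
Initial wavelength: λ = hc/E = 4.5515 pm
Compton shift: Δλ = λ_C(1 - cos(141°)) = 4.3119 pm
Final wavelength: λ' = 4.5515 + 4.3119 = 8.8635 pm
Final photon energy: E' = hc/λ' = 139.8824 keV

Electron kinetic energy:
K_e = E - E' = 272.4000 - 139.8824 = 132.5176 keV

(Intermediate values are shown rounded; full precision is carried through to the final answer.)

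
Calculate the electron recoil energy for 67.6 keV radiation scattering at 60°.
4.1940 keV

By energy conservation: K_e = E_initial - E_final

First find the scattered photon energy:
Initial wavelength: λ = hc/E = 18.3409 pm
Compton shift: Δλ = λ_C(1 - cos(60°)) = 1.2132 pm
Final wavelength: λ' = 18.3409 + 1.2132 = 19.5540 pm
Final photon energy: E' = hc/λ' = 63.4060 keV

Electron kinetic energy:
K_e = E - E' = 67.6000 - 63.4060 = 4.1940 keV

(Intermediate values are shown rounded; full precision is carried through to the final answer.)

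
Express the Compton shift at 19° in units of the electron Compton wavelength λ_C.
0.0545 λ_C

The Compton shift formula is:
Δλ = λ_C(1 - cos θ)

Dividing both sides by λ_C:
Δλ/λ_C = 1 - cos θ

For θ = 19°:
Δλ/λ_C = 1 - cos(19°)
Δλ/λ_C = 1 - 0.9455
Δλ/λ_C = 0.0545

This means the shift is 0.0545 × λ_C = 0.1322 pm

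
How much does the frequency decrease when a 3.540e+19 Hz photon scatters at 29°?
1.228e+18 Hz (decrease)

Convert frequency to wavelength (c = 299792458 m/s):
λ₀ = c/f₀ = 299792458/3.540e+19 = 8.4687135e-12 m = 8.4687 pm

Calculate Compton shift:
Δλ = λ_C(1 - cos(29°)) = 0.3042 pm

Final wavelength:
λ' = λ₀ + Δλ = 8.4687 + 0.3042 = 8.7729 pm

Final frequency:
f' = c/λ' = 299792458/8.7729250e-12 = 3.4172463e+19 Hz

Frequency shift (decrease):
Δf = f₀ - f' = 3.540e+19 - 3.4172463e+19 = 1.228e+18 Hz

(Intermediate values are shown rounded; full precision is carried through to the final answer.)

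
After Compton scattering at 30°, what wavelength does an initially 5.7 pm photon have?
6.0251 pm

Using the Compton formula: λ' = λ + λ_C(1 − cos θ)

For θ = 30°, cos θ = √3/2 (exact) ≈ 0.8660, so:
1 − cos 30° = 1 − (√3/2) ≈ 0.1340

Δλ = λ_C × 0.1340 = 2.4263 × 0.1340 = 0.3251 pm

λ' = 5.7 + 0.3251 = 6.0251 pm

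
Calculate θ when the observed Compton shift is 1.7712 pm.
74.34°

From the Compton formula Δλ = λ_C(1 - cos θ), we can solve for θ:

cos θ = 1 - Δλ/λ_C

Given:
- Δλ = 1.7712 pm
- λ_C = h/(m_e·c) ≈ 2.42631024 pm

cos θ = 1 - 1.7712/2.42631024
cos θ = 1 - 0.729997
cos θ = 0.270003

θ = arccos(0.270003)
θ = 74.34°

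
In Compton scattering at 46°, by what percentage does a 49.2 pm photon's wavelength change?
1.5058%

Calculate the Compton shift:
Δλ = λ_C(1 - cos(46°))
Δλ = 2.4263 × (1 - cos(46°))
Δλ = 2.4263 × 0.3053
Δλ = 0.7409 pm

Percentage change:
(Δλ/λ₀) × 100 = (0.7409/49.2) × 100
= 1.5058%

(Intermediate values are shown rounded; full precision is carried through to the final answer.)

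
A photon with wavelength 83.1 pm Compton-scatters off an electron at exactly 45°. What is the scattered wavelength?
83.8106 pm

Using the Compton formula: λ' = λ + λ_C(1 − cos θ)

For θ = 45°, cos θ = √2/2 (exact) ≈ 0.7071, so:
1 − cos 45° = 1 − (√2/2) ≈ 0.2929

Δλ = λ_C × 0.2929 = 2.4263 × 0.2929 = 0.7106 pm

λ' = 83.1 + 0.7106 = 83.8106 pm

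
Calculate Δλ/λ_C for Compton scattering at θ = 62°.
0.5305 λ_C

The Compton shift formula is:
Δλ = λ_C(1 - cos θ)

Dividing both sides by λ_C:
Δλ/λ_C = 1 - cos θ

For θ = 62°:
Δλ/λ_C = 1 - cos(62°)
Δλ/λ_C = 1 - 0.4695
Δλ/λ_C = 0.5305

This means the shift is 0.5305 × λ_C = 1.2872 pm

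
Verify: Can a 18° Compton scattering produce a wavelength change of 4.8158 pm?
No, inconsistent

Calculate the expected shift for θ = 18°:

Δλ_expected = λ_C(1 - cos(18°))
Δλ_expected = 2.4263 × (1 - cos(18°))
Δλ_expected = 2.4263 × 0.0489
Δλ_expected = 0.1188 pm

Given shift: 4.8158 pm
Expected shift: 0.1188 pm
Difference: 4.6970 pm

The values do not match. The given shift corresponds to θ ≈ 170.0°, not 18°.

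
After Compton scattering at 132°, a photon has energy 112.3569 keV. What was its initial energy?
177.5000 keV

Convert final energy to wavelength (hc ≈ 1239.842 keV·pm):
λ' = hc/E' = 1239.842 / 112.3569 = 11.0349 pm

Calculate the Compton shift:
Δλ = λ_C(1 - cos(132°))
Δλ = 2.4263 × (1 - cos(132°))
Δλ = 4.0498 pm

Initial wavelength:
λ = λ' - Δλ = 11.0349 - 4.0498 = 6.9850 pm

Initial energy:
E = hc/λ = 1239.842 / 6.9850 = 177.5000 keV

(Intermediate values are shown rounded; full precision is carried through to the final answer.)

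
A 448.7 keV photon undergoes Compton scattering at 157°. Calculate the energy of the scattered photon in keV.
167.0287 keV

First convert energy to wavelength:
λ = hc/E, with hc ≈ 1239.842 keV·pm (i.e. 1239.842 eV·nm)

For E = 448.7 keV = 448700 eV:
λ = 1239.842 keV·pm / 448.7 keV
λ = 2.7632 pm

Calculate the Compton shift:
Δλ = λ_C(1 - cos(157°)) = 2.4263 × 1.9205
Δλ = 4.6597 pm

Final wavelength:
λ' = 2.7632 + 4.6597 = 7.4229 pm

Final energy:
E' = hc/λ' = 1239.842 / 7.4229 = 167.0287 keV

(Intermediate values are shown rounded; full precision is carried through to the final answer.)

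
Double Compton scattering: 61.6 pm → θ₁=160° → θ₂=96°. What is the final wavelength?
68.9862 pm

Apply Compton shift twice:

First scattering at θ₁ = 160°:
Δλ₁ = λ_C(1 - cos(160°))
Δλ₁ = 2.4263 × 1.9397
Δλ₁ = 4.7063 pm

After first scattering:
λ₁ = 61.6 + 4.7063 = 66.3063 pm

Second scattering at θ₂ = 96°:
Δλ₂ = λ_C(1 - cos(96°))
Δλ₂ = 2.4263 × 1.1045
Δλ₂ = 2.6799 pm

Final wavelength:
λ₂ = 66.3063 + 2.6799 = 68.9862 pm

Total shift: Δλ_total = 4.7063 + 2.6799 = 7.3862 pm

(Intermediate values are shown rounded; full precision is carried through to the final answer.)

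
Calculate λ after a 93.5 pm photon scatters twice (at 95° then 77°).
98.0183 pm

Apply Compton shift twice:

First scattering at θ₁ = 95°:
Δλ₁ = λ_C(1 - cos(95°))
Δλ₁ = 2.4263 × 1.0872
Δλ₁ = 2.6378 pm

After first scattering:
λ₁ = 93.5 + 2.6378 = 96.1378 pm

Second scattering at θ₂ = 77°:
Δλ₂ = λ_C(1 - cos(77°))
Δλ₂ = 2.4263 × 0.7750
Δλ₂ = 1.8805 pm

Final wavelength:
λ₂ = 96.1378 + 1.8805 = 98.0183 pm

Total shift: Δλ_total = 2.6378 + 1.8805 = 4.5183 pm

(Intermediate values are shown rounded; full precision is carried through to the final answer.)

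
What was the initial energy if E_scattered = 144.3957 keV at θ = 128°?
265.7000 keV

Convert final energy to wavelength (hc ≈ 1239.842 keV·pm):
λ' = hc/E' = 1239.842 / 144.3957 = 8.5864 pm

Calculate the Compton shift:
Δλ = λ_C(1 - cos(128°))
Δλ = 2.4263 × (1 - cos(128°))
Δλ = 3.9201 pm

Initial wavelength:
λ = λ' - Δλ = 8.5864 - 3.9201 = 4.6663 pm

Initial energy:
E = hc/λ = 1239.842 / 4.6663 = 265.7000 keV

(Intermediate values are shown rounded; full precision is carried through to the final answer.)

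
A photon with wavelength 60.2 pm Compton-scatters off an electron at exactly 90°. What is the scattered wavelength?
62.6263 pm

Using the Compton formula: λ' = λ + λ_C(1 − cos θ)

For θ = 90°, cos θ = 0 (exact) = 0.0000, so:
1 − cos 90° = 1 − (0) = 1.0000

Δλ = λ_C × 1.0000 = 2.4263 × 1.0000 = 2.4263 pm

λ' = 60.2 + 2.4263 = 62.6263 pm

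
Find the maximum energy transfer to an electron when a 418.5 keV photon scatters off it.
259.8552 keV

Maximum energy transfer occurs at θ = 180° (backscattering).

Initial photon: E₀ = 418.5 keV → λ₀ = 2.9626 pm

Maximum Compton shift (at 180°):
Δλ_max = 2λ_C = 2 × 2.4263 = 4.8526 pm

Final wavelength:
λ' = 2.9626 + 4.8526 = 7.8152 pm

Minimum photon energy (maximum energy to electron):
E'_min = hc/λ' = 158.6448 keV

Maximum electron kinetic energy:
K_max = E₀ - E'_min = 418.5000 - 158.6448 = 259.8552 keV

(Intermediate values are shown rounded; full precision is carried through to the final answer.)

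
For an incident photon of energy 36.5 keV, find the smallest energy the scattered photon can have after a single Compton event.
31.9375 keV (at θ = 180°)

The scattered photon has minimum energy when its wavelength is maximum, i.e., when the Compton shift Δλ = λ_C(1 − cos θ) is maximum. This occurs at θ = 180° (backscattering), giving Δλ_max = 2λ_C = 4.8526 pm.

Initial wavelength: λ₀ = hc/E₀ = 33.9683 pm
Maximum final wavelength: λ'_max = λ₀ + 2λ_C = 33.9683 + 4.8526 = 38.8209 pm
Minimum final energy: E'_min = hc/λ'_max = 31.9375 keV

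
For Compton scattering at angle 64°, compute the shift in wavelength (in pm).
1.3627 pm

Using the Compton scattering formula:
Δλ = λ_C(1 - cos θ)

where λ_C = h/(m_e·c) ≈ 2.4263 pm is the Compton wavelength of an electron.

For θ = 64°:
cos(64°) = 0.4384
1 - cos(64°) = 0.5616

Δλ = 2.4263 × 0.5616
Δλ = 1.3627 pm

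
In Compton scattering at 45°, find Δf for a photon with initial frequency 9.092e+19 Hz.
1.612e+19 Hz (decrease)

Convert frequency to wavelength (c = 299792458 m/s):
λ₀ = c/f₀ = 299792458/9.092e+19 = 3.2973214e-12 m = 3.2973 pm

Calculate Compton shift:
Δλ = λ_C(1 - cos(45°)) = 0.7106 pm

Final wavelength:
λ' = λ₀ + Δλ = 3.2973 + 0.7106 = 4.0080 pm

Final frequency:
f' = c/λ' = 299792458/4.0079712e-12 = 7.4799055e+19 Hz

Frequency shift (decrease):
Δf = f₀ - f' = 9.092e+19 - 7.4799055e+19 = 1.612e+19 Hz

(Intermediate values are shown rounded; full precision is carried through to the final answer.)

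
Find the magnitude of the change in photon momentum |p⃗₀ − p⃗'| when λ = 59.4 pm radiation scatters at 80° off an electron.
1.4109e-23 kg·m/s

Photon momentum magnitude is p = h/λ.

Initial momentum:
p₀ = h/λ = 6.6261e-34/5.9400e-11 = 1.1155e-23 kg·m/s

After scattering:
λ' = λ + Δλ = 59.4 + 2.0050 = 61.4050 pm
p' = h/λ' = 6.6261e-34/6.1405e-11 = 1.0791e-23 kg·m/s

Momentum is a vector; the scattered photon's direction makes angle θ = 80° with the incident direction. The magnitude of the vector change Δp⃗ = p⃗₀ − p⃗' is found from the law of cosines:
|Δp⃗|² = p₀² + p'² − 2p₀p'cos θ
|Δp⃗|² = (1.1155e-23)² + (1.0791e-23)² − 2·1.1155e-23·1.0791e-23·cos(80°)
|Δp⃗| = 1.4109e-23 kg·m/s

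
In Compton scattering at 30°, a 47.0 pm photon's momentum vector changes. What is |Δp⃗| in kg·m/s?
7.2732e-24 kg·m/s

Photon momentum magnitude is p = h/λ.

Initial momentum:
p₀ = h/λ = 6.6261e-34/4.7000e-11 = 1.4098e-23 kg·m/s

After scattering:
λ' = λ + Δλ = 47.0 + 0.3251 = 47.3251 pm
p' = h/λ' = 6.6261e-34/4.7325e-11 = 1.4001e-23 kg·m/s

Momentum is a vector; the scattered photon's direction makes angle θ = 30° with the incident direction. The magnitude of the vector change Δp⃗ = p⃗₀ − p⃗' is found from the law of cosines:
|Δp⃗|² = p₀² + p'² − 2p₀p'cos θ
|Δp⃗|² = (1.4098e-23)² + (1.4001e-23)² − 2·1.4098e-23·1.4001e-23·cos(30°)
|Δp⃗| = 7.2732e-24 kg·m/s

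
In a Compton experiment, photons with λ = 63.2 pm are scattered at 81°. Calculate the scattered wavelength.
65.2468 pm

Using the Compton scattering formula:
λ' = λ + Δλ = λ + λ_C(1 - cos θ)

Given:
- Initial wavelength λ = 63.2 pm
- Scattering angle θ = 81°
- Compton wavelength λ_C ≈ 2.4263 pm

Calculate the shift:
Δλ = 2.4263 × (1 - cos(81°))
Δλ = 2.4263 × 0.8436
Δλ = 2.0468 pm

Final wavelength:
λ' = 63.2 + 2.0468 = 65.2468 pm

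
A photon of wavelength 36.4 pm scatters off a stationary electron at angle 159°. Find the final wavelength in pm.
41.0915 pm

Using the Compton scattering formula:
λ' = λ + Δλ = λ + λ_C(1 - cos θ)

Given:
- Initial wavelength λ = 36.4 pm
- Scattering angle θ = 159°
- Compton wavelength λ_C ≈ 2.4263 pm

Calculate the shift:
Δλ = 2.4263 × (1 - cos(159°))
Δλ = 2.4263 × 1.9336
Δλ = 4.6915 pm

Final wavelength:
λ' = 36.4 + 4.6915 = 41.0915 pm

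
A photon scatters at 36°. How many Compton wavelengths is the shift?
0.1910 λ_C

The Compton shift formula is:
Δλ = λ_C(1 - cos θ)

Dividing both sides by λ_C:
Δλ/λ_C = 1 - cos θ

For θ = 36°:
Δλ/λ_C = 1 - cos(36°)
Δλ/λ_C = 1 - 0.8090
Δλ/λ_C = 0.1910

This means the shift is 0.1910 × λ_C = 0.4634 pm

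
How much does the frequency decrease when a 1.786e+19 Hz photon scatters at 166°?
3.959e+18 Hz (decrease)

Convert frequency to wavelength (c = 299792458 m/s):
λ₀ = c/f₀ = 299792458/1.786e+19 = 1.6785692e-11 m = 16.7857 pm

Calculate Compton shift:
Δλ = λ_C(1 - cos(166°)) = 4.7805 pm

Final wavelength:
λ' = λ₀ + Δλ = 16.7857 + 4.7805 = 21.5662 pm

Final frequency:
f' = c/λ' = 299792458/2.1566241e-11 = 1.3901007e+19 Hz

Frequency shift (decrease):
Δf = f₀ - f' = 1.786e+19 - 1.3901007e+19 = 3.959e+18 Hz

(Intermediate values are shown rounded; full precision is carried through to the final answer.)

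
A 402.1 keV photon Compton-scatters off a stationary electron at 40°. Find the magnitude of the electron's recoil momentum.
1.3916e-22 kg·m/s

The electron is initially at rest, so by conservation of momentum:
p⃗_e = p⃗₀ − p⃗'  (incident photon momentum minus scattered photon momentum)

Photon momentum magnitudes (p = h/λ = E/c):
λ₀ = hc/E₀ = 3.0834 pm → p₀ = h/λ₀ = 2.1489e-22 kg·m/s
Δλ = λ_C(1 − cos 40°) = 0.5676 pm
λ' = 3.6511 pm → p' = h/λ' = 1.8148e-22 kg·m/s

The scattered photon makes angle θ = 40° with the incident direction, so by the law of cosines:
|p⃗_e|² = p₀² + p'² − 2p₀p'cos θ
|p⃗_e|² = (2.1489e-22)² + (1.8148e-22)² − 2·2.1489e-22·1.8148e-22·cos(40°)
|p⃗_e| = 1.3916e-22 kg·m/s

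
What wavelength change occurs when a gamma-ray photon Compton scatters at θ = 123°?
3.7478 pm

Using the Compton scattering formula:
Δλ = λ_C(1 - cos θ)

where λ_C = h/(m_e·c) ≈ 2.4263 pm is the Compton wavelength of an electron.

For θ = 123°:
cos(123°) = -0.5446
1 - cos(123°) = 1.5446

Δλ = 2.4263 × 1.5446
Δλ = 3.7478 pm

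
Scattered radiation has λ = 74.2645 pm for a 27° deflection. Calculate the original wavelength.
74.0000 pm

From λ' = λ + Δλ, we have λ = λ' - Δλ

First calculate the Compton shift:
Δλ = λ_C(1 - cos θ)
Δλ = 2.4263 × (1 - cos(27°))
Δλ = 2.4263 × 0.1090
Δλ = 0.2645 pm

Initial wavelength:
λ = λ' - Δλ
λ = 74.2645 - 0.2645
λ = 74.0000 pm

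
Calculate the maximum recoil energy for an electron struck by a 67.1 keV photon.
13.9567 keV

Maximum energy transfer occurs at θ = 180° (backscattering).

Initial photon: E₀ = 67.1 keV → λ₀ = 18.4775 pm

Maximum Compton shift (at 180°):
Δλ_max = 2λ_C = 2 × 2.4263 = 4.8526 pm

Final wavelength:
λ' = 18.4775 + 4.8526 = 23.3301 pm

Minimum photon energy (maximum energy to electron):
E'_min = hc/λ' = 53.1433 keV

Maximum electron kinetic energy:
K_max = E₀ - E'_min = 67.1000 - 53.1433 = 13.9567 keV

(Intermediate values are shown rounded; full precision is carried through to the final answer.)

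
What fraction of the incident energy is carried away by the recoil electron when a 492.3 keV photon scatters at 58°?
0.3117 (or 31.17%)

Calculate initial and final photon energies:

Initial: E₀ = 492.3 keV → λ₀ = 2.5185 pm
Compton shift: Δλ = 1.1406 pm
Final wavelength: λ' = 3.6590 pm
Final energy: E' = 338.8444 keV

Fractional energy loss:
(E₀ - E')/E₀ = (492.3000 - 338.8444)/492.3000
= 153.4556/492.3000
= 0.3117
= 31.17%

(Intermediate values are shown rounded; full precision is carried through to the final answer.)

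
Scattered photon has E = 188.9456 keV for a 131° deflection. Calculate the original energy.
487.4002 keV

Convert final energy to wavelength (hc ≈ 1239.842 keV·pm):
λ' = hc/E' = 1239.842 / 188.9456 = 6.5619 pm

Calculate the Compton shift:
Δλ = λ_C(1 - cos(131°))
Δλ = 2.4263 × (1 - cos(131°))
Δλ = 4.0181 pm

Initial wavelength:
λ = λ' - Δλ = 6.5619 - 4.0181 = 2.5438 pm

Initial energy:
E = hc/λ = 1239.842 / 2.5438 = 487.4002 keV

(Intermediate values are shown rounded; full precision is carried through to the final answer.)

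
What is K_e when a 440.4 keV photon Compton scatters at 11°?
6.8648 keV

By energy conservation: K_e = E_initial - E_final

First find the scattered photon energy:
Initial wavelength: λ = hc/E = 2.8153 pm
Compton shift: Δλ = λ_C(1 - cos(11°)) = 0.0446 pm
Final wavelength: λ' = 2.8153 + 0.0446 = 2.8598 pm
Final photon energy: E' = hc/λ' = 433.5352 keV

Electron kinetic energy:
K_e = E - E' = 440.4000 - 433.5352 = 6.8648 keV

(Intermediate values are shown rounded; full precision is carried through to the final answer.)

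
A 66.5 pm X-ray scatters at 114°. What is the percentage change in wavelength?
5.1326%

Calculate the Compton shift:
Δλ = λ_C(1 - cos(114°))
Δλ = 2.4263 × (1 - cos(114°))
Δλ = 2.4263 × 1.4067
Δλ = 3.4132 pm

Percentage change:
(Δλ/λ₀) × 100 = (3.4132/66.5) × 100
= 5.1326%

(Intermediate values are shown rounded; full precision is carried through to the final answer.)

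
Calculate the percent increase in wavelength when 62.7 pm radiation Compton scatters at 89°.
3.8022%

Calculate the Compton shift:
Δλ = λ_C(1 - cos(89°))
Δλ = 2.4263 × (1 - cos(89°))
Δλ = 2.4263 × 0.9825
Δλ = 2.3840 pm

Percentage change:
(Δλ/λ₀) × 100 = (2.3840/62.7) × 100
= 3.8022%

(Intermediate values are shown rounded; full precision is carried through to the final answer.)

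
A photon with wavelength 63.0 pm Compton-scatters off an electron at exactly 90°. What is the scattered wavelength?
65.4263 pm

Using the Compton formula: λ' = λ + λ_C(1 − cos θ)

For θ = 90°, cos θ = 0 (exact) = 0.0000, so:
1 − cos 90° = 1 − (0) = 1.0000

Δλ = λ_C × 1.0000 = 2.4263 × 1.0000 = 2.4263 pm

λ' = 63.0 + 2.4263 = 65.4263 pm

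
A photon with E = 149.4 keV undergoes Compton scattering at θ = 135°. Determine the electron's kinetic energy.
49.7405 keV

By energy conservation: K_e = E_initial - E_final

First find the scattered photon energy:
Initial wavelength: λ = hc/E = 8.2988 pm
Compton shift: Δλ = λ_C(1 - cos(135°)) = 4.1420 pm
Final wavelength: λ' = 8.2988 + 4.1420 = 12.4408 pm
Final photon energy: E' = hc/λ' = 99.6595 keV

Electron kinetic energy:
K_e = E - E' = 149.4000 - 99.6595 = 49.7405 keV

(Intermediate values are shown rounded; full precision is carried through to the final answer.)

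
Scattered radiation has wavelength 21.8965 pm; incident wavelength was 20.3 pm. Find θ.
70.00°

First find the wavelength shift:
Δλ = λ' - λ = 21.8965 - 20.3 = 1.5965 pm

Using Δλ = λ_C(1 - cos θ), with λ_C = h/(m_e·c) ≈ 2.42631024 pm:
cos θ = 1 - Δλ/λ_C
cos θ = 1 - 1.5965/2.42631024
cos θ = 0.342005

θ = arccos(0.342005)
θ = 70.00°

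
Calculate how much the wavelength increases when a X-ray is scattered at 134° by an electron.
4.1118 pm

Using the Compton scattering formula:
Δλ = λ_C(1 - cos θ)

where λ_C = h/(m_e·c) ≈ 2.4263 pm is the Compton wavelength of an electron.

For θ = 134°:
cos(134°) = -0.6947
1 - cos(134°) = 1.6947

Δλ = 2.4263 × 1.6947
Δλ = 4.1118 pm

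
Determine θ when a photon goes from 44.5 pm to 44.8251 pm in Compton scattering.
30.00°

First find the wavelength shift:
Δλ = λ' - λ = 44.8251 - 44.5 = 0.3251 pm

Using Δλ = λ_C(1 - cos θ), with λ_C = h/(m_e·c) ≈ 2.42631024 pm:
cos θ = 1 - Δλ/λ_C
cos θ = 1 - 0.3251/2.42631024
cos θ = 0.866011

θ = arccos(0.866011)
θ = 30.00°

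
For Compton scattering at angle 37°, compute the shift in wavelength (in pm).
0.4886 pm

Using the Compton scattering formula:
Δλ = λ_C(1 - cos θ)

where λ_C = h/(m_e·c) ≈ 2.4263 pm is the Compton wavelength of an electron.

For θ = 37°:
cos(37°) = 0.7986
1 - cos(37°) = 0.2014

Δλ = 2.4263 × 0.2014
Δλ = 0.4886 pm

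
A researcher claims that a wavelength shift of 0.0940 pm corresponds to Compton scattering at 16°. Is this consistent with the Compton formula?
Yes, consistent

Calculate the expected shift for θ = 16°:

Δλ_expected = λ_C(1 - cos(16°))
Δλ_expected = 2.4263 × (1 - cos(16°))
Δλ_expected = 2.4263 × 0.0387
Δλ_expected = 0.0940 pm

Given shift: 0.0940 pm
Expected shift: 0.0940 pm
Difference: 0.0000 pm

The values match. This is consistent with Compton scattering at the stated angle.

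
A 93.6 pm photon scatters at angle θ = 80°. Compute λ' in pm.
95.6050 pm

Using the Compton scattering formula:
λ' = λ + Δλ = λ + λ_C(1 - cos θ)

Given:
- Initial wavelength λ = 93.6 pm
- Scattering angle θ = 80°
- Compton wavelength λ_C ≈ 2.4263 pm

Calculate the shift:
Δλ = 2.4263 × (1 - cos(80°))
Δλ = 2.4263 × 0.8264
Δλ = 2.0050 pm

Final wavelength:
λ' = 93.6 + 2.0050 = 95.6050 pm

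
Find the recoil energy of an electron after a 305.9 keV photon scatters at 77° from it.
96.9474 keV

By energy conservation: K_e = E_initial - E_final

First find the scattered photon energy:
Initial wavelength: λ = hc/E = 4.0531 pm
Compton shift: Δλ = λ_C(1 - cos(77°)) = 1.8805 pm
Final wavelength: λ' = 4.0531 + 1.8805 = 5.9336 pm
Final photon energy: E' = hc/λ' = 208.9526 keV

Electron kinetic energy:
K_e = E - E' = 305.9000 - 208.9526 = 96.9474 keV

(Intermediate values are shown rounded; full precision is carried through to the final answer.)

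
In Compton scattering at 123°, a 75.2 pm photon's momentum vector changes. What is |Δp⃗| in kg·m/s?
1.5121e-23 kg·m/s

Photon momentum magnitude is p = h/λ.

Initial momentum:
p₀ = h/λ = 6.6261e-34/7.5200e-11 = 8.8113e-24 kg·m/s

After scattering:
λ' = λ + Δλ = 75.2 + 3.7478 = 78.9478 pm
p' = h/λ' = 6.6261e-34/7.8948e-11 = 8.3930e-24 kg·m/s

Momentum is a vector; the scattered photon's direction makes angle θ = 123° with the incident direction. The magnitude of the vector change Δp⃗ = p⃗₀ − p⃗' is found from the law of cosines:
|Δp⃗|² = p₀² + p'² − 2p₀p'cos θ
|Δp⃗|² = (8.8113e-24)² + (8.3930e-24)² − 2·8.8113e-24·8.3930e-24·cos(123°)
|Δp⃗| = 1.5121e-23 kg·m/s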